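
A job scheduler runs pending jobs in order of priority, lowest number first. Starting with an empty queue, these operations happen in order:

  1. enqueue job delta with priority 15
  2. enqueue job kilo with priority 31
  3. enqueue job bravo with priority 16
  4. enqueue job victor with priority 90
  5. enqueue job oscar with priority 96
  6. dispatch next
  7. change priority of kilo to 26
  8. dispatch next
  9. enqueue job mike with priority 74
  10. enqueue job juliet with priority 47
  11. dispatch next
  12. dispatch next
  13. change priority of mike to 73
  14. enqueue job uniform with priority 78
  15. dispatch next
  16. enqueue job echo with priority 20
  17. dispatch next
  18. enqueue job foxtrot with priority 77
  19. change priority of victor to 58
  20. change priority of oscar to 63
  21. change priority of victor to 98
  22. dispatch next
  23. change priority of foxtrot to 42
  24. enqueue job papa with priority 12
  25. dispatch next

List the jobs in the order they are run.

add delta (priority 15) → {delta:15}
add kilo (priority 31) → {delta:15, kilo:31}
add bravo (priority 16) → {delta:15, bravo:16, kilo:31}
add victor (priority 90) → {delta:15, bravo:16, kilo:31, victor:90}
add oscar (priority 96) → {delta:15, bravo:16, kilo:31, victor:90, oscar:96}
dispatch next → delta; now {bravo:16, kilo:31, victor:90, oscar:96}
update kilo to priority 26 → {bravo:16, kilo:26, victor:90, oscar:96}
dispatch next → bravo; now {kilo:26, victor:90, oscar:96}
add mike (priority 74) → {kilo:26, mike:74, victor:90, oscar:96}
add juliet (priority 47) → {kilo:26, juliet:47, mike:74, victor:90, oscar:96}
dispatch next → kilo; now {juliet:47, mike:74, victor:90, oscar:96}
dispatch next → juliet; now {mike:74, victor:90, oscar:96}
update mike to priority 73 → {mike:73, victor:90, oscar:96}
add uniform (priority 78) → {mike:73, uniform:78, victor:90, oscar:96}
dispatch next → mike; now {uniform:78, victor:90, oscar:96}
add echo (priority 20) → {echo:20, uniform:78, victor:90, oscar:96}
dispatch next → echo; now {uniform:78, victor:90, oscar:96}
add foxtrot (priority 77) → {foxtrot:77, uniform:78, victor:90, oscar:96}
update victor to priority 58 → {victor:58, foxtrot:77, uniform:78, oscar:96}
update oscar to priority 63 → {victor:58, oscar:63, foxtrot:77, uniform:78}
update victor to priority 98 → {oscar:63, foxtrot:77, uniform:78, victor:98}
dispatch next → oscar; now {foxtrot:77, uniform:78, victor:98}
update foxtrot to priority 42 → {foxtrot:42, uniform:78, victor:98}
add papa (priority 12) → {papa:12, foxtrot:42, uniform:78, victor:98}
dispatch next → papa; now {foxtrot:42, uniform:78, victor:98}

delta, bravo, kilo, juliet, mike, echo, oscar, papa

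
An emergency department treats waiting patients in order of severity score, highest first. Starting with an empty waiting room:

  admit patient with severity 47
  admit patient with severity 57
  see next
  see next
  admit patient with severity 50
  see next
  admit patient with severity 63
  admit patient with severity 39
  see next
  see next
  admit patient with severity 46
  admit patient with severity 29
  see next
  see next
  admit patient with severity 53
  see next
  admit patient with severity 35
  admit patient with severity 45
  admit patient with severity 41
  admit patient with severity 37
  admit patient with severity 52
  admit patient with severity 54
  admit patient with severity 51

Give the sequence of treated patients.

insert 47 → {47}
insert 57 → {57, 47}
see next → 57; now {47}
see next → 47; now {}
insert 50 → {50}
see next → 50; now {}
insert 63 → {63}
insert 39 → {63, 39}
see next → 63; now {39}
see next → 39; now {}
insert 46 → {46}
insert 29 → {46, 29}
see next → 46; now {29}
see next → 29; now {}
insert 53 → {53}
see next → 53; now {}
insert 35 → {35}
insert 45 → {45, 35}
insert 41 → {45, 41, 35}
insert 37 → {45, 41, 37, 35}
insert 52 → {52, 45, 41, 37, 35}
insert 54 → {54, 52, 45, 41, 37, 35}
insert 51 → {54, 52, 51, 45, 41, 37, 35}

[57, 47, 50, 63, 39, 46, 29, 53]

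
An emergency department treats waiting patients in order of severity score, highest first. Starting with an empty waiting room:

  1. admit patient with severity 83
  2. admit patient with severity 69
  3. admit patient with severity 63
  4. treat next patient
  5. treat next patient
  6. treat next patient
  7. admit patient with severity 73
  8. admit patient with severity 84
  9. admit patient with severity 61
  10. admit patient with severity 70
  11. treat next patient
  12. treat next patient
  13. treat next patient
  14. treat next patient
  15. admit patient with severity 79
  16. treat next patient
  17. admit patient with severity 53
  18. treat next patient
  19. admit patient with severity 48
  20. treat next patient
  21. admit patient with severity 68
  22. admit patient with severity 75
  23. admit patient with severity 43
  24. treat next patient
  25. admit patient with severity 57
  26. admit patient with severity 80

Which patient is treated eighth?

79

insert 83 → {83}
insert 69 → {83, 69}
insert 63 → {83, 69, 63}
treat next patient → 83; now {69, 63}
treat next patient → 69; now {63}
treat next patient → 63; now {}
insert 73 → {73}
insert 84 → {84, 73}
insert 61 → {84, 73, 61}
insert 70 → {84, 73, 70, 61}
treat next patient → 84; now {73, 70, 61}
treat next patient → 73; now {70, 61}
treat next patient → 70; now {61}
treat next patient → 61; now {}
insert 79 → {79}
treat next patient → 79; now {}
insert 53 → {53}
treat next patient → 53; now {}
insert 48 → {48}
treat next patient → 48; now {}
insert 68 → {68}
insert 75 → {75, 68}
insert 43 → {75, 68, 43}
treat next patient → 75; now {68, 43}
insert 57 → {68, 57, 43}
insert 80 → {80, 68, 57, 43}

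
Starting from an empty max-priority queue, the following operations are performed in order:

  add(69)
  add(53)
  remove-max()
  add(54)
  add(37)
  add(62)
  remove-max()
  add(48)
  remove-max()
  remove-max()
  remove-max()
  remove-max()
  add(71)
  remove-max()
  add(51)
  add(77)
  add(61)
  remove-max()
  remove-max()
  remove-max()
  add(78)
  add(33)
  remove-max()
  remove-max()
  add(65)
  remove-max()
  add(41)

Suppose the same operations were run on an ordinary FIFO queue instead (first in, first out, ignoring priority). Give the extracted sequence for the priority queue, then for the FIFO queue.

priority queue: 69, 62, 54, 53, 48, 37, 71, 77, 61, 51, 78, 33, 65; FIFO queue: [69, 53, 54, 37, 62, 48, 71, 51, 77, 61, 78, 33, 65]

insert 69 → {69}
insert 53 → {69, 53}
remove-max → 69; now {53}
insert 54 → {54, 53}
insert 37 → {54, 53, 37}
insert 62 → {62, 54, 53, 37}
remove-max → 62; now {54, 53, 37}
insert 48 → {54, 53, 48, 37}
remove-max → 54; now {53, 48, 37}
remove-max → 53; now {48, 37}
remove-max → 48; now {37}
remove-max → 37; now {}
insert 71 → {71}
remove-max → 71; now {}
insert 51 → {51}
insert 77 → {77, 51}
insert 61 → {77, 61, 51}
remove-max → 77; now {61, 51}
remove-max → 61; now {51}
remove-max → 51; now {}
insert 78 → {78}
insert 33 → {78, 33}
remove-max → 78; now {33}
remove-max → 33; now {}
insert 65 → {65}
remove-max → 65; now {}
insert 41 → {41}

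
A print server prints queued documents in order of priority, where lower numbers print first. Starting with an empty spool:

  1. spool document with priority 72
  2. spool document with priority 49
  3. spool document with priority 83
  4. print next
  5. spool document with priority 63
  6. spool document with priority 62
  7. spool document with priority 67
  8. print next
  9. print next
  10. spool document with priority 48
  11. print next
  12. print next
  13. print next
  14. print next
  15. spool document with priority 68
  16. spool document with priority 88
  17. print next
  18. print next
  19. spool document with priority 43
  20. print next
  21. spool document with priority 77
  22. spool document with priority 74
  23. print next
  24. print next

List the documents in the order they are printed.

insert 72 → {72}
insert 49 → {49, 72}
insert 83 → {49, 72, 83}
print next → 49; now {72, 83}
insert 63 → {63, 72, 83}
insert 62 → {62, 63, 72, 83}
insert 67 → {62, 63, 67, 72, 83}
print next → 62; now {63, 67, 72, 83}
print next → 63; now {67, 72, 83}
insert 48 → {48, 67, 72, 83}
print next → 48; now {67, 72, 83}
print next → 67; now {72, 83}
print next → 72; now {83}
print next → 83; now {}
insert 68 → {68}
insert 88 → {68, 88}
print next → 68; now {88}
print next → 88; now {}
insert 43 → {43}
print next → 43; now {}
insert 77 → {77}
insert 74 → {74, 77}
print next → 74; now {77}
print next → 77; now {}

49, 62, 63, 48, 67, 72, 83, 68, 88, 43, 74, 77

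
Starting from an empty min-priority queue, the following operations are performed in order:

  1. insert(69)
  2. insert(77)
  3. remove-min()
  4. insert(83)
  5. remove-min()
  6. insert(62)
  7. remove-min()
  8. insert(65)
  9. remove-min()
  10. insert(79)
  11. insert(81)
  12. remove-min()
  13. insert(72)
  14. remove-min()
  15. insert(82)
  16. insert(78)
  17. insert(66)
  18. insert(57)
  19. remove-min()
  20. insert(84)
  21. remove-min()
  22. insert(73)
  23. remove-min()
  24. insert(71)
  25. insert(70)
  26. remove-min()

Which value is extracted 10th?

insert 69 → {69}
insert 77 → {69, 77}
remove-min → 69; now {77}
insert 83 → {77, 83}
remove-min → 77; now {83}
insert 62 → {62, 83}
remove-min → 62; now {83}
insert 65 → {65, 83}
remove-min → 65; now {83}
insert 79 → {79, 83}
insert 81 → {79, 81, 83}
remove-min → 79; now {81, 83}
insert 72 → {72, 81, 83}
remove-min → 72; now {81, 83}
insert 82 → {81, 82, 83}
insert 78 → {78, 81, 82, 83}
insert 66 → {66, 78, 81, 82, 83}
insert 57 → {57, 66, 78, 81, 82, 83}
remove-min → 57; now {66, 78, 81, 82, 83}
insert 84 → {66, 78, 81, 82, 83, 84}
remove-min → 66; now {78, 81, 82, 83, 84}
insert 73 → {73, 78, 81, 82, 83, 84}
remove-min → 73; now {78, 81, 82, 83, 84}
insert 71 → {71, 78, 81, 82, 83, 84}
insert 70 → {70, 71, 78, 81, 82, 83, 84}
remove-min → 70; now {71, 78, 81, 82, 83, 84}

70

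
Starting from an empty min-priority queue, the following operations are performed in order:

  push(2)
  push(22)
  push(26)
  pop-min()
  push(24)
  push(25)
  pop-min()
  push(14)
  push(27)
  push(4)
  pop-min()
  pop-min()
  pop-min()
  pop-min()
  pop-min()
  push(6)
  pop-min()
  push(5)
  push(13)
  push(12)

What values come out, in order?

insert 2 → {2}
insert 22 → {2, 22}
insert 26 → {2, 22, 26}
pop-min → 2; now {22, 26}
insert 24 → {22, 24, 26}
insert 25 → {22, 24, 25, 26}
pop-min → 22; now {24, 25, 26}
insert 14 → {14, 24, 25, 26}
insert 27 → {14, 24, 25, 26, 27}
insert 4 → {4, 14, 24, 25, 26, 27}
pop-min → 4; now {14, 24, 25, 26, 27}
pop-min → 14; now {24, 25, 26, 27}
pop-min → 24; now {25, 26, 27}
pop-min → 25; now {26, 27}
pop-min → 26; now {27}
insert 6 → {6, 27}
pop-min → 6; now {27}
insert 5 → {5, 27}
insert 13 → {5, 13, 27}
insert 12 → {5, 12, 13, 27}

2, 22, 4, 14, 24, 25, 26, 6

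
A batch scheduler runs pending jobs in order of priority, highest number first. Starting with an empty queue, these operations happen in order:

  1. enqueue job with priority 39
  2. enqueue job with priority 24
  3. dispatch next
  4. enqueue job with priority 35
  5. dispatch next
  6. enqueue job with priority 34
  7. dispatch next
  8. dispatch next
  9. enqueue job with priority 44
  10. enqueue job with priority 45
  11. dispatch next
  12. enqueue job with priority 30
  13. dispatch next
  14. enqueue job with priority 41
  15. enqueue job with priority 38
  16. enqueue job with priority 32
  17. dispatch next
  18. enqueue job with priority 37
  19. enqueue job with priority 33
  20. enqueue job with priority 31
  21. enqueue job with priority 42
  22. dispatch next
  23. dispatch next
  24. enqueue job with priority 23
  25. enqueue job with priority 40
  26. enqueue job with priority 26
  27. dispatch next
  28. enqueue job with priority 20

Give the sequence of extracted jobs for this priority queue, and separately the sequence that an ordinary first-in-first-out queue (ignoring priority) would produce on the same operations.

insert 39 → {39}
insert 24 → {39, 24}
dispatch next → 39; now {24}
insert 35 → {35, 24}
dispatch next → 35; now {24}
insert 34 → {34, 24}
dispatch next → 34; now {24}
dispatch next → 24; now {}
insert 44 → {44}
insert 45 → {45, 44}
dispatch next → 45; now {44}
insert 30 → {44, 30}
dispatch next → 44; now {30}
insert 41 → {41, 30}
insert 38 → {41, 38, 30}
insert 32 → {41, 38, 32, 30}
dispatch next → 41; now {38, 32, 30}
insert 37 → {38, 37, 32, 30}
insert 33 → {38, 37, 33, 32, 30}
insert 31 → {38, 37, 33, 32, 31, 30}
insert 42 → {42, 38, 37, 33, 32, 31, 30}
dispatch next → 42; now {38, 37, 33, 32, 31, 30}
dispatch next → 38; now {37, 33, 32, 31, 30}
insert 23 → {37, 33, 32, 31, 30, 23}
insert 40 → {40, 37, 33, 32, 31, 30, 23}
insert 26 → {40, 37, 33, 32, 31, 30, 26, 23}
dispatch next → 40; now {37, 33, 32, 31, 30, 26, 23}
insert 20 → {37, 33, 32, 31, 30, 26, 23, 20}

priority queue: 39, 35, 34, 24, 45, 44, 41, 42, 38, 40; FIFO queue: 39, 24, 35, 34, 44, 45, 30, 41, 38, 32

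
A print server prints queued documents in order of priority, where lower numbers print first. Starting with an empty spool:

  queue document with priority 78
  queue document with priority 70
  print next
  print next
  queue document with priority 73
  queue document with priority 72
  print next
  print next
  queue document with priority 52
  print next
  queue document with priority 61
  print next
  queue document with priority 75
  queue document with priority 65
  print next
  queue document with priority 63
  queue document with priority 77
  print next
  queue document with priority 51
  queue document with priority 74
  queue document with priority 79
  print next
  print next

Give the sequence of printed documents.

insert 78 → {78}
insert 70 → {70, 78}
print next → 70; now {78}
print next → 78; now {}
insert 73 → {73}
insert 72 → {72, 73}
print next → 72; now {73}
print next → 73; now {}
insert 52 → {52}
print next → 52; now {}
insert 61 → {61}
print next → 61; now {}
insert 75 → {75}
insert 65 → {65, 75}
print next → 65; now {75}
insert 63 → {63, 75}
insert 77 → {63, 75, 77}
print next → 63; now {75, 77}
insert 51 → {51, 75, 77}
insert 74 → {51, 74, 75, 77}
insert 79 → {51, 74, 75, 77, 79}
print next → 51; now {74, 75, 77, 79}
print next → 74; now {75, 77, 79}

70, 78, 72, 73, 52, 61, 65, 63, 51, 74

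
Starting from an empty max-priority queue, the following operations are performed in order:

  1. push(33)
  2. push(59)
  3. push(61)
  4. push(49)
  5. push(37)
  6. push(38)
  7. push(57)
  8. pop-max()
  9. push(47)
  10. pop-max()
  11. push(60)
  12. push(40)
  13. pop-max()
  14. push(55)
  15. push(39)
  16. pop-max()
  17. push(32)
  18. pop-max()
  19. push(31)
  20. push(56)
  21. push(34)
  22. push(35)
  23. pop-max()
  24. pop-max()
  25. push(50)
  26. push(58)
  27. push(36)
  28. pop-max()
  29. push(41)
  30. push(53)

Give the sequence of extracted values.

insert 33 → {33}
insert 59 → {59, 33}
insert 61 → {61, 59, 33}
insert 49 → {61, 59, 49, 33}
insert 37 → {61, 59, 49, 37, 33}
insert 38 → {61, 59, 49, 38, 37, 33}
insert 57 → {61, 59, 57, 49, 38, 37, 33}
pop-max → 61; now {59, 57, 49, 38, 37, 33}
insert 47 → {59, 57, 49, 47, 38, 37, 33}
pop-max → 59; now {57, 49, 47, 38, 37, 33}
insert 60 → {60, 57, 49, 47, 38, 37, 33}
insert 40 → {60, 57, 49, 47, 40, 38, 37, 33}
pop-max → 60; now {57, 49, 47, 40, 38, 37, 33}
insert 55 → {57, 55, 49, 47, 40, 38, 37, 33}
insert 39 → {57, 55, 49, 47, 40, 39, 38, 37, 33}
pop-max → 57; now {55, 49, 47, 40, 39, 38, 37, 33}
insert 32 → {55, 49, 47, 40, 39, 38, 37, 33, 32}
pop-max → 55; now {49, 47, 40, 39, 38, 37, 33, 32}
insert 31 → {49, 47, 40, 39, 38, 37, 33, 32, 31}
insert 56 → {56, 49, 47, 40, 39, 38, 37, 33, 32, 31}
insert 34 → {56, 49, 47, 40, 39, 38, 37, 34, 33, 32, 31}
insert 35 → {56, 49, 47, 40, 39, 38, 37, 35, 34, 33, 32, 31}
pop-max → 56; now {49, 47, 40, 39, 38, 37, 35, 34, 33, 32, 31}
pop-max → 49; now {47, 40, 39, 38, 37, 35, 34, 33, 32, 31}
insert 50 → {50, 47, 40, 39, 38, 37, 35, 34, 33, 32, 31}
insert 58 → {58, 50, 47, 40, 39, 38, 37, 35, 34, 33, 32, 31}
insert 36 → {58, 50, 47, 40, 39, 38, 37, 36, 35, 34, 33, 32, 31}
pop-max → 58; now {50, 47, 40, 39, 38, 37, 36, 35, 34, 33, 32, 31}
insert 41 → {50, 47, 41, 40, 39, 38, 37, 36, 35, 34, 33, 32, 31}
insert 53 → {53, 50, 47, 41, 40, 39, 38, 37, 36, 35, 34, 33, 32, 31}

[61, 59, 60, 57, 55, 56, 49, 58]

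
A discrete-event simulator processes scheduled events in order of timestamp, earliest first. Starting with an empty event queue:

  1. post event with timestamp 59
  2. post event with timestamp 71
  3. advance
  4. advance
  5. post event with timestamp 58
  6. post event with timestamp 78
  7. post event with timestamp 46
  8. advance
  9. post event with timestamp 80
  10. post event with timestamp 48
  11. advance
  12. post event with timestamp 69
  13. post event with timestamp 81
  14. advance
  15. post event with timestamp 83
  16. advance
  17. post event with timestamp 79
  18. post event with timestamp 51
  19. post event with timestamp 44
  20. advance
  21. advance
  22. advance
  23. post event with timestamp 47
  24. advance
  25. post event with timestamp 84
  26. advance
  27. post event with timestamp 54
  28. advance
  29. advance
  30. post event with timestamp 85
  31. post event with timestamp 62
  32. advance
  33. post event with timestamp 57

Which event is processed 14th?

insert 59 → {59}
insert 71 → {59, 71}
advance → 59; now {71}
advance → 71; now {}
insert 58 → {58}
insert 78 → {58, 78}
insert 46 → {46, 58, 78}
advance → 46; now {58, 78}
insert 80 → {58, 78, 80}
insert 48 → {48, 58, 78, 80}
advance → 48; now {58, 78, 80}
insert 69 → {58, 69, 78, 80}
insert 81 → {58, 69, 78, 80, 81}
advance → 58; now {69, 78, 80, 81}
insert 83 → {69, 78, 80, 81, 83}
advance → 69; now {78, 80, 81, 83}
insert 79 → {78, 79, 80, 81, 83}
insert 51 → {51, 78, 79, 80, 81, 83}
insert 44 → {44, 51, 78, 79, 80, 81, 83}
advance → 44; now {51, 78, 79, 80, 81, 83}
advance → 51; now {78, 79, 80, 81, 83}
advance → 78; now {79, 80, 81, 83}
insert 47 → {47, 79, 80, 81, 83}
advance → 47; now {79, 80, 81, 83}
insert 84 → {79, 80, 81, 83, 84}
advance → 79; now {80, 81, 83, 84}
insert 54 → {54, 80, 81, 83, 84}
advance → 54; now {80, 81, 83, 84}
advance → 80; now {81, 83, 84}
insert 85 → {81, 83, 84, 85}
insert 62 → {62, 81, 83, 84, 85}
advance → 62; now {81, 83, 84, 85}
insert 57 → {57, 81, 83, 84, 85}

62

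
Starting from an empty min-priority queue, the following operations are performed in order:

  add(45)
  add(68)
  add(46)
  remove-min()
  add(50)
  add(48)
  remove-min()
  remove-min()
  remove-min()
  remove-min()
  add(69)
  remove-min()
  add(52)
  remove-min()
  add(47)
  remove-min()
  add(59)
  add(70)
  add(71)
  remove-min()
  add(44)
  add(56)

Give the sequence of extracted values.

45 → 46 → 48 → 50 → 68 → 69 → 52 → 47 → 59

insert 45 → {45}
insert 68 → {45, 68}
insert 46 → {45, 46, 68}
remove-min → 45; now {46, 68}
insert 50 → {46, 50, 68}
insert 48 → {46, 48, 50, 68}
remove-min → 46; now {48, 50, 68}
remove-min → 48; now {50, 68}
remove-min → 50; now {68}
remove-min → 68; now {}
insert 69 → {69}
remove-min → 69; now {}
insert 52 → {52}
remove-min → 52; now {}
insert 47 → {47}
remove-min → 47; now {}
insert 59 → {59}
insert 70 → {59, 70}
insert 71 → {59, 70, 71}
remove-min → 59; now {70, 71}
insert 44 → {44, 70, 71}
insert 56 → {44, 56, 70, 71}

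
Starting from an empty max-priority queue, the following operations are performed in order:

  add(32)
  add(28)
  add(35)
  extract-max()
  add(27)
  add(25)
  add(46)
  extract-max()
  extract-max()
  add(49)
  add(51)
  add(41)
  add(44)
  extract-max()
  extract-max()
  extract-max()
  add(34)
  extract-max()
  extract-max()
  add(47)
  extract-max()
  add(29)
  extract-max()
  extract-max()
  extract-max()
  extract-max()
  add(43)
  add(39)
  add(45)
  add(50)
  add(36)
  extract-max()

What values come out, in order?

insert 32 → {32}
insert 28 → {32, 28}
insert 35 → {35, 32, 28}
extract-max → 35; now {32, 28}
insert 27 → {32, 28, 27}
insert 25 → {32, 28, 27, 25}
insert 46 → {46, 32, 28, 27, 25}
extract-max → 46; now {32, 28, 27, 25}
extract-max → 32; now {28, 27, 25}
insert 49 → {49, 28, 27, 25}
insert 51 → {51, 49, 28, 27, 25}
insert 41 → {51, 49, 41, 28, 27, 25}
insert 44 → {51, 49, 44, 41, 28, 27, 25}
extract-max → 51; now {49, 44, 41, 28, 27, 25}
extract-max → 49; now {44, 41, 28, 27, 25}
extract-max → 44; now {41, 28, 27, 25}
insert 34 → {41, 34, 28, 27, 25}
extract-max → 41; now {34, 28, 27, 25}
extract-max → 34; now {28, 27, 25}
insert 47 → {47, 28, 27, 25}
extract-max → 47; now {28, 27, 25}
insert 29 → {29, 28, 27, 25}
extract-max → 29; now {28, 27, 25}
extract-max → 28; now {27, 25}
extract-max → 27; now {25}
extract-max → 25; now {}
insert 43 → {43}
insert 39 → {43, 39}
insert 45 → {45, 43, 39}
insert 50 → {50, 45, 43, 39}
insert 36 → {50, 45, 43, 39, 36}
extract-max → 50; now {45, 43, 39, 36}

[35, 46, 32, 51, 49, 44, 41, 34, 47, 29, 28, 27, 25, 50]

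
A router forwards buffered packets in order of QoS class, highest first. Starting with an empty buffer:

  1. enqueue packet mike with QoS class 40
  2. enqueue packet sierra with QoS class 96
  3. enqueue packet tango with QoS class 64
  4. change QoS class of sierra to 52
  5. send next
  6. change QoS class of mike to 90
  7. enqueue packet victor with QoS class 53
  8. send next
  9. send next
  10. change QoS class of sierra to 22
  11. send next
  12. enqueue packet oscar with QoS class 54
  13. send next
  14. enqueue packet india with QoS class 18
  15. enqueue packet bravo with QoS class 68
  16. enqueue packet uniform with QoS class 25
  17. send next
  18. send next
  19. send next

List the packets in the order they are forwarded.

add mike (QoS class 40) → {mike:40}
add sierra (QoS class 96) → {sierra:96, mike:40}
add tango (QoS class 64) → {sierra:96, tango:64, mike:40}
update sierra to QoS class 52 → {tango:64, sierra:52, mike:40}
send next → tango; now {sierra:52, mike:40}
update mike to QoS class 90 → {mike:90, sierra:52}
add victor (QoS class 53) → {mike:90, victor:53, sierra:52}
send next → mike; now {victor:53, sierra:52}
send next → victor; now {sierra:52}
update sierra to QoS class 22 → {sierra:22}
send next → sierra; now {}
add oscar (QoS class 54) → {oscar:54}
send next → oscar; now {}
add india (QoS class 18) → {india:18}
add bravo (QoS class 68) → {bravo:68, india:18}
add uniform (QoS class 25) → {bravo:68, uniform:25, india:18}
send next → bravo; now {uniform:25, india:18}
send next → uniform; now {india:18}
send next → india; now {}

tango → mike → victor → sierra → oscar → bravo → uniform → india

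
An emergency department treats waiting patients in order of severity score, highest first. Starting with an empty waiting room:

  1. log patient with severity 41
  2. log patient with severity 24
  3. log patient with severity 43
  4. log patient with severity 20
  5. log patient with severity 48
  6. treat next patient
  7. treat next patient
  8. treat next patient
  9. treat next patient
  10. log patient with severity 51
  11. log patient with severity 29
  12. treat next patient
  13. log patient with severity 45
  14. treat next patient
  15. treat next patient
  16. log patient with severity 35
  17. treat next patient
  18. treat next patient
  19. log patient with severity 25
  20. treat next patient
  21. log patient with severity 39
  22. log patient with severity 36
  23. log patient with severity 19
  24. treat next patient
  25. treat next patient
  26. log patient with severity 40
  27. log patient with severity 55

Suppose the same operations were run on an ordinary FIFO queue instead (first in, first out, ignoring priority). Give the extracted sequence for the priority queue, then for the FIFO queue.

insert 41 → {41}
insert 24 → {41, 24}
insert 43 → {43, 41, 24}
insert 20 → {43, 41, 24, 20}
insert 48 → {48, 43, 41, 24, 20}
treat next patient → 48; now {43, 41, 24, 20}
treat next patient → 43; now {41, 24, 20}
treat next patient → 41; now {24, 20}
treat next patient → 24; now {20}
insert 51 → {51, 20}
insert 29 → {51, 29, 20}
treat next patient → 51; now {29, 20}
insert 45 → {45, 29, 20}
treat next patient → 45; now {29, 20}
treat next patient → 29; now {20}
insert 35 → {35, 20}
treat next patient → 35; now {20}
treat next patient → 20; now {}
insert 25 → {25}
treat next patient → 25; now {}
insert 39 → {39}
insert 36 → {39, 36}
insert 19 → {39, 36, 19}
treat next patient → 39; now {36, 19}
treat next patient → 36; now {19}
insert 40 → {40, 19}
insert 55 → {55, 40, 19}

priority queue: 48 → 43 → 41 → 24 → 51 → 45 → 29 → 35 → 20 → 25 → 39 → 36; FIFO queue: 41 → 24 → 43 → 20 → 48 → 51 → 29 → 45 → 35 → 25 → 39 → 36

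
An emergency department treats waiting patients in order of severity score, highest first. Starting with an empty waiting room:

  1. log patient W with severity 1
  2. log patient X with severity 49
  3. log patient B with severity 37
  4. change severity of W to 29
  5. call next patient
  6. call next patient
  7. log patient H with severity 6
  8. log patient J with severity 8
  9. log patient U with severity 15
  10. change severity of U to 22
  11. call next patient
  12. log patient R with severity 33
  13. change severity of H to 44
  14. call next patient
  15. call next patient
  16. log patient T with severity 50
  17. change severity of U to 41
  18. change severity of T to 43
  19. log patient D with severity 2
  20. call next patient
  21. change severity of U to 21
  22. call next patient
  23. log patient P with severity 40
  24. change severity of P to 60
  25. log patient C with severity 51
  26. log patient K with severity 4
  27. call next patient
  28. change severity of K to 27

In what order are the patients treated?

[X, B, W, H, R, T, U, P]

add W (severity 1) → {W:1}
add X (severity 49) → {X:49, W:1}
add B (severity 37) → {X:49, B:37, W:1}
update W to severity 29 → {X:49, B:37, W:29}
call next patient → X; now {B:37, W:29}
call next patient → B; now {W:29}
add H (severity 6) → {W:29, H:6}
add J (severity 8) → {W:29, J:8, H:6}
add U (severity 15) → {W:29, U:15, J:8, H:6}
update U to severity 22 → {W:29, U:22, J:8, H:6}
call next patient → W; now {U:22, J:8, H:6}
add R (severity 33) → {R:33, U:22, J:8, H:6}
update H to severity 44 → {H:44, R:33, U:22, J:8}
call next patient → H; now {R:33, U:22, J:8}
call next patient → R; now {U:22, J:8}
add T (severity 50) → {T:50, U:22, J:8}
update U to severity 41 → {T:50, U:41, J:8}
update T to severity 43 → {T:43, U:41, J:8}
add D (severity 2) → {T:43, U:41, J:8, D:2}
call next patient → T; now {U:41, J:8, D:2}
update U to severity 21 → {U:21, J:8, D:2}
call next patient → U; now {J:8, D:2}
add P (severity 40) → {P:40, J:8, D:2}
update P to severity 60 → {P:60, J:8, D:2}
add C (severity 51) → {P:60, C:51, J:8, D:2}
add K (severity 4) → {P:60, C:51, J:8, K:4, D:2}
call next patient → P; now {C:51, J:8, K:4, D:2}
update K to severity 27 → {C:51, K:27, J:8, D:2}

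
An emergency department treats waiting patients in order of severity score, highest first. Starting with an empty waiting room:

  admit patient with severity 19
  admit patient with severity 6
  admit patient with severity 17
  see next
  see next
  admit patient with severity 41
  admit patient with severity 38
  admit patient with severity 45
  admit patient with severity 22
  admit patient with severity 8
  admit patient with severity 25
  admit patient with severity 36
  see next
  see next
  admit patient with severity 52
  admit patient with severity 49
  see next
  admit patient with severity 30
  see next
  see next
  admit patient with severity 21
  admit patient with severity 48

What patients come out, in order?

19, 17, 45, 41, 52, 49, 38

insert 19 → {19}
insert 6 → {19, 6}
insert 17 → {19, 17, 6}
see next → 19; now {17, 6}
see next → 17; now {6}
insert 41 → {41, 6}
insert 38 → {41, 38, 6}
insert 45 → {45, 41, 38, 6}
insert 22 → {45, 41, 38, 22, 6}
insert 8 → {45, 41, 38, 22, 8, 6}
insert 25 → {45, 41, 38, 25, 22, 8, 6}
insert 36 → {45, 41, 38, 36, 25, 22, 8, 6}
see next → 45; now {41, 38, 36, 25, 22, 8, 6}
see next → 41; now {38, 36, 25, 22, 8, 6}
insert 52 → {52, 38, 36, 25, 22, 8, 6}
insert 49 → {52, 49, 38, 36, 25, 22, 8, 6}
see next → 52; now {49, 38, 36, 25, 22, 8, 6}
insert 30 → {49, 38, 36, 30, 25, 22, 8, 6}
see next → 49; now {38, 36, 30, 25, 22, 8, 6}
see next → 38; now {36, 30, 25, 22, 8, 6}
insert 21 → {36, 30, 25, 22, 21, 8, 6}
insert 48 → {48, 36, 30, 25, 22, 21, 8, 6}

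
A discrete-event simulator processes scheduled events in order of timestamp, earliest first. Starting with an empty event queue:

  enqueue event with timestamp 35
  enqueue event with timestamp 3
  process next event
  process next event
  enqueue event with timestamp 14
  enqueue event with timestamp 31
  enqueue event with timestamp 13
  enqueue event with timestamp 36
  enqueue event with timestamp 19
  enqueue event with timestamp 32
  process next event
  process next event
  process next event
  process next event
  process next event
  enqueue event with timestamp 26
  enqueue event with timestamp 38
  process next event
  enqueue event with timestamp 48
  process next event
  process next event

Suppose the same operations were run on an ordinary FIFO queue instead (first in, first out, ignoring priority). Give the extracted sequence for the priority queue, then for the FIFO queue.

insert 35 → {35}
insert 3 → {3, 35}
process next event → 3; now {35}
process next event → 35; now {}
insert 14 → {14}
insert 31 → {14, 31}
insert 13 → {13, 14, 31}
insert 36 → {13, 14, 31, 36}
insert 19 → {13, 14, 19, 31, 36}
insert 32 → {13, 14, 19, 31, 32, 36}
process next event → 13; now {14, 19, 31, 32, 36}
process next event → 14; now {19, 31, 32, 36}
process next event → 19; now {31, 32, 36}
process next event → 31; now {32, 36}
process next event → 32; now {36}
insert 26 → {26, 36}
insert 38 → {26, 36, 38}
process next event → 26; now {36, 38}
insert 48 → {36, 38, 48}
process next event → 36; now {38, 48}
process next event → 38; now {48}

priority queue: [3, 35, 13, 14, 19, 31, 32, 26, 36, 38]; FIFO queue: 35, 3, 14, 31, 13, 36, 19, 32, 26, 38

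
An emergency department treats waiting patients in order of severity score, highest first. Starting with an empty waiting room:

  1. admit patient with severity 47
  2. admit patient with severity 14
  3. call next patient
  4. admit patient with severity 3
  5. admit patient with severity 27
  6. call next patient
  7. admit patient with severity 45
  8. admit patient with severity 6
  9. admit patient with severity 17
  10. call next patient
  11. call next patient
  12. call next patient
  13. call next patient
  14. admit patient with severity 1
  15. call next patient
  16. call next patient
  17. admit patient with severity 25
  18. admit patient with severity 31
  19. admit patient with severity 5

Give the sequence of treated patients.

insert 47 → {47}
insert 14 → {47, 14}
call next patient → 47; now {14}
insert 3 → {14, 3}
insert 27 → {27, 14, 3}
call next patient → 27; now {14, 3}
insert 45 → {45, 14, 3}
insert 6 → {45, 14, 6, 3}
insert 17 → {45, 17, 14, 6, 3}
call next patient → 45; now {17, 14, 6, 3}
call next patient → 17; now {14, 6, 3}
call next patient → 14; now {6, 3}
call next patient → 6; now {3}
insert 1 → {3, 1}
call next patient → 3; now {1}
call next patient → 1; now {}
insert 25 → {25}
insert 31 → {31, 25}
insert 5 → {31, 25, 5}

47, 27, 45, 17, 14, 6, 3, 1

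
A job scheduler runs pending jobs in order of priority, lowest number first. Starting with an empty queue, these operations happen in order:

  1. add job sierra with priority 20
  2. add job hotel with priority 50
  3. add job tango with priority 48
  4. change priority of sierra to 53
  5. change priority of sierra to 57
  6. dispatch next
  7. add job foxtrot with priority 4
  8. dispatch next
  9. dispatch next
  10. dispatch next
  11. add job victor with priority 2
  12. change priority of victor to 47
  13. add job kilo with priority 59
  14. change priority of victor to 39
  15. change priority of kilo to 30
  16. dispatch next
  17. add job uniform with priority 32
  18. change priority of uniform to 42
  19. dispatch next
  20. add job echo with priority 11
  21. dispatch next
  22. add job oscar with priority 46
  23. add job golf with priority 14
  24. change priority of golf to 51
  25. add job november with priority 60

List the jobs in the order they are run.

tango → foxtrot → hotel → sierra → kilo → victor → echo

add sierra (priority 20) → {sierra:20}
add hotel (priority 50) → {sierra:20, hotel:50}
add tango (priority 48) → {sierra:20, tango:48, hotel:50}
update sierra to priority 53 → {tango:48, hotel:50, sierra:53}
update sierra to priority 57 → {tango:48, hotel:50, sierra:57}
dispatch next → tango; now {hotel:50, sierra:57}
add foxtrot (priority 4) → {foxtrot:4, hotel:50, sierra:57}
dispatch next → foxtrot; now {hotel:50, sierra:57}
dispatch next → hotel; now {sierra:57}
dispatch next → sierra; now {}
add victor (priority 2) → {victor:2}
update victor to priority 47 → {victor:47}
add kilo (priority 59) → {victor:47, kilo:59}
update victor to priority 39 → {victor:39, kilo:59}
update kilo to priority 30 → {kilo:30, victor:39}
dispatch next → kilo; now {victor:39}
add uniform (priority 32) → {uniform:32, victor:39}
update uniform to priority 42 → {victor:39, uniform:42}
dispatch next → victor; now {uniform:42}
add echo (priority 11) → {echo:11, uniform:42}
dispatch next → echo; now {uniform:42}
add oscar (priority 46) → {uniform:42, oscar:46}
add golf (priority 14) → {golf:14, uniform:42, oscar:46}
update golf to priority 51 → {uniform:42, oscar:46, golf:51}
add november (priority 60) → {uniform:42, oscar:46, golf:51, november:60}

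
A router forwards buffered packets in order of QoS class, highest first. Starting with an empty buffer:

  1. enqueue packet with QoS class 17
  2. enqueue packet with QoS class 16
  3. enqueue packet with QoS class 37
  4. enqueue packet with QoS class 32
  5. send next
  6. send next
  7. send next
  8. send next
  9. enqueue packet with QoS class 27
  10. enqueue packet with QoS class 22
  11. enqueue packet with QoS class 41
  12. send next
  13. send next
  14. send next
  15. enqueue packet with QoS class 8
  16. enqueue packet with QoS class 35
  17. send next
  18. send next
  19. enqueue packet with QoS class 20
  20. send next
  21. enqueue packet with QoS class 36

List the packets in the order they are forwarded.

37 → 32 → 17 → 16 → 41 → 27 → 22 → 35 → 8 → 20

insert 17 → {17}
insert 16 → {17, 16}
insert 37 → {37, 17, 16}
insert 32 → {37, 32, 17, 16}
send next → 37; now {32, 17, 16}
send next → 32; now {17, 16}
send next → 17; now {16}
send next → 16; now {}
insert 27 → {27}
insert 22 → {27, 22}
insert 41 → {41, 27, 22}
send next → 41; now {27, 22}
send next → 27; now {22}
send next → 22; now {}
insert 8 → {8}
insert 35 → {35, 8}
send next → 35; now {8}
send next → 8; now {}
insert 20 → {20}
send next → 20; now {}
insert 36 → {36}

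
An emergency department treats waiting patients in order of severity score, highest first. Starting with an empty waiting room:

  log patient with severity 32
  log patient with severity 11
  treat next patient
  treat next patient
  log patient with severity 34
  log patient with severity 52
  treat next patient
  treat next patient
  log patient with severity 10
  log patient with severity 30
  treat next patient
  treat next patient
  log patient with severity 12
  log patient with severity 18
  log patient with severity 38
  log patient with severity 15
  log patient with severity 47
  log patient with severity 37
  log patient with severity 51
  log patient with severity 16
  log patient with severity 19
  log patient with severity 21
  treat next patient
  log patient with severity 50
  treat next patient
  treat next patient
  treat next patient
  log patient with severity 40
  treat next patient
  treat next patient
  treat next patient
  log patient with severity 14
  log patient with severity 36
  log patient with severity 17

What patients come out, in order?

32 → 11 → 52 → 34 → 30 → 10 → 51 → 50 → 47 → 38 → 40 → 37 → 21

insert 32 → {32}
insert 11 → {32, 11}
treat next patient → 32; now {11}
treat next patient → 11; now {}
insert 34 → {34}
insert 52 → {52, 34}
treat next patient → 52; now {34}
treat next patient → 34; now {}
insert 10 → {10}
insert 30 → {30, 10}
treat next patient → 30; now {10}
treat next patient → 10; now {}
insert 12 → {12}
insert 18 → {18, 12}
insert 38 → {38, 18, 12}
insert 15 → {38, 18, 15, 12}
insert 47 → {47, 38, 18, 15, 12}
insert 37 → {47, 38, 37, 18, 15, 12}
insert 51 → {51, 47, 38, 37, 18, 15, 12}
insert 16 → {51, 47, 38, 37, 18, 16, 15, 12}
insert 19 → {51, 47, 38, 37, 19, 18, 16, 15, 12}
insert 21 → {51, 47, 38, 37, 21, 19, 18, 16, 15, 12}
treat next patient → 51; now {47, 38, 37, 21, 19, 18, 16, 15, 12}
insert 50 → {50, 47, 38, 37, 21, 19, 18, 16, 15, 12}
treat next patient → 50; now {47, 38, 37, 21, 19, 18, 16, 15, 12}
treat next patient → 47; now {38, 37, 21, 19, 18, 16, 15, 12}
treat next patient → 38; now {37, 21, 19, 18, 16, 15, 12}
insert 40 → {40, 37, 21, 19, 18, 16, 15, 12}
treat next patient → 40; now {37, 21, 19, 18, 16, 15, 12}
treat next patient → 37; now {21, 19, 18, 16, 15, 12}
treat next patient → 21; now {19, 18, 16, 15, 12}
insert 14 → {19, 18, 16, 15, 14, 12}
insert 36 → {36, 19, 18, 16, 15, 14, 12}
insert 17 → {36, 19, 18, 17, 16, 15, 14, 12}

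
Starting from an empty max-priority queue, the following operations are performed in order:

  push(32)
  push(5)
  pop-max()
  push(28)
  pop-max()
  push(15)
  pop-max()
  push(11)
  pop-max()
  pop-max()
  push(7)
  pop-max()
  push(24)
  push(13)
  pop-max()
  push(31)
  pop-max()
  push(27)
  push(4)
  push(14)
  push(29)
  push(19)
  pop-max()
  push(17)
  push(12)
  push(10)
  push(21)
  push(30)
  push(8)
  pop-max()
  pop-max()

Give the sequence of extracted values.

insert 32 → {32}
insert 5 → {32, 5}
pop-max → 32; now {5}
insert 28 → {28, 5}
pop-max → 28; now {5}
insert 15 → {15, 5}
pop-max → 15; now {5}
insert 11 → {11, 5}
pop-max → 11; now {5}
pop-max → 5; now {}
insert 7 → {7}
pop-max → 7; now {}
insert 24 → {24}
insert 13 → {24, 13}
pop-max → 24; now {13}
insert 31 → {31, 13}
pop-max → 31; now {13}
insert 27 → {27, 13}
insert 4 → {27, 13, 4}
insert 14 → {27, 14, 13, 4}
insert 29 → {29, 27, 14, 13, 4}
insert 19 → {29, 27, 19, 14, 13, 4}
pop-max → 29; now {27, 19, 14, 13, 4}
insert 17 → {27, 19, 17, 14, 13, 4}
insert 12 → {27, 19, 17, 14, 13, 12, 4}
insert 10 → {27, 19, 17, 14, 13, 12, 10, 4}
insert 21 → {27, 21, 19, 17, 14, 13, 12, 10, 4}
insert 30 → {30, 27, 21, 19, 17, 14, 13, 12, 10, 4}
insert 8 → {30, 27, 21, 19, 17, 14, 13, 12, 10, 8, 4}
pop-max → 30; now {27, 21, 19, 17, 14, 13, 12, 10, 8, 4}
pop-max → 27; now {21, 19, 17, 14, 13, 12, 10, 8, 4}

[32, 28, 15, 11, 5, 7, 24, 31, 29, 30, 27]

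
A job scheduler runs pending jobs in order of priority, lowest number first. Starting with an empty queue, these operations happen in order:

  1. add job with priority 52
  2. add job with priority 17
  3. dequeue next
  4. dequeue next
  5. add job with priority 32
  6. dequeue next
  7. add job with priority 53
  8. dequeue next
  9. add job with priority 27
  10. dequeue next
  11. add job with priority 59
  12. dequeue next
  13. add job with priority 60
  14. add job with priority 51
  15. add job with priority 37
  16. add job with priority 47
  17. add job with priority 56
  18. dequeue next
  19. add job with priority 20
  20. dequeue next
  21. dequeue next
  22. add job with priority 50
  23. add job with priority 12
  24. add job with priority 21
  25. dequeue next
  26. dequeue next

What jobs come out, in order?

[17, 52, 32, 53, 27, 59, 37, 20, 47, 12, 21]

insert 52 → {52}
insert 17 → {17, 52}
dequeue next → 17; now {52}
dequeue next → 52; now {}
insert 32 → {32}
dequeue next → 32; now {}
insert 53 → {53}
dequeue next → 53; now {}
insert 27 → {27}
dequeue next → 27; now {}
insert 59 → {59}
dequeue next → 59; now {}
insert 60 → {60}
insert 51 → {51, 60}
insert 37 → {37, 51, 60}
insert 47 → {37, 47, 51, 60}
insert 56 → {37, 47, 51, 56, 60}
dequeue next → 37; now {47, 51, 56, 60}
insert 20 → {20, 47, 51, 56, 60}
dequeue next → 20; now {47, 51, 56, 60}
dequeue next → 47; now {51, 56, 60}
insert 50 → {50, 51, 56, 60}
insert 12 → {12, 50, 51, 56, 60}
insert 21 → {12, 21, 50, 51, 56, 60}
dequeue next → 12; now {21, 50, 51, 56, 60}
dequeue next → 21; now {50, 51, 56, 60}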